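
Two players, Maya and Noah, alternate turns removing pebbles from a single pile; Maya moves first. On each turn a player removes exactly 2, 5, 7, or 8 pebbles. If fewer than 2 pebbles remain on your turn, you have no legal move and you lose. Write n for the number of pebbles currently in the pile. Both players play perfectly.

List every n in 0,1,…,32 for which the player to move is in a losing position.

0, 1, 4, 10, 13, 14, 23, 24, 27

Build the W/L table. Terminal = L. A non-terminal position is W if it has a move to some L; otherwise it is L.
n=0: no move → L
n=1: no move → L
n=2: →0(L), so W
n=3: →1(L), so W
n=4: →2(W) only, which is W, so L
n=5: →0(L), so W
n=6: →4(L), so W
n=7: →0(L), so W
n=8: →1(L), so W
n=9: →4(L), so W
n=10: →8(W), 5(W), 3(W), 2(W) — all W, so L
n=11: →4(L), so W
n=12: →10(L), so W
n=13: →11(W), 8(W), 6(W), 5(W) — all W, so L
n=14: →12(W), 9(W), 7(W), 6(W) — all W, so L
n=15: →13(L), so W
n=16: →14(L), so W
n=17: →10(L), so W
n=18: →13(L), so W
n=19: →14(L), so W
n=20: →13(L), so W
n=21: →14(L), so W
n=22: →14(L), so W
n=23: →21(W), 18(W), 16(W), 15(W) — all W, so L
n=24: →22(W), 19(W), 17(W), 16(W) — all W, so L
n=25: →23(L), so W
n=26: →24(L), so W
n=27: →25(W), 22(W), 20(W), 19(W) — all W, so L
n=28: →23(L), so W
n=29: →27(L), so W
n=30: →23(L), so W
n=31: →24(L), so W
n=32: →27(L), so W
The losing starting values of n are exactly the entries labelled L in this table (9 of them).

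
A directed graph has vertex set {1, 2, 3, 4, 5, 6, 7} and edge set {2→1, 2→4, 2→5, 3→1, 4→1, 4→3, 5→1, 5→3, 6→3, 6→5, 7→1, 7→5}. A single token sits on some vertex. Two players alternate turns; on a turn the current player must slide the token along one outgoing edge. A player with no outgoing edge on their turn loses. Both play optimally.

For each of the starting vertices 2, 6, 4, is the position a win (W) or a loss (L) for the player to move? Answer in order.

2: W, 6: L, 4: W

Compute win/loss labels from the base case upward. A position with no move is L. Any other position is W if it can reach an L in one move, else L.
Every edge goes from a vertex to one that appears earlier in the order 1, 3, 5, 4, 2, 6, 7, so processing vertices in that order labels each vertex after all of its successors.
1: no outgoing edge → L
3: can move to 1, which is L ⇒ W
5: can move to 1, which is L ⇒ W
4: can move to 1, which is L ⇒ W
2: can move to 1, which is L ⇒ W
6: moves to 5(W), 3(W); every one is W ⇒ L
7: can move to 1, which is L ⇒ W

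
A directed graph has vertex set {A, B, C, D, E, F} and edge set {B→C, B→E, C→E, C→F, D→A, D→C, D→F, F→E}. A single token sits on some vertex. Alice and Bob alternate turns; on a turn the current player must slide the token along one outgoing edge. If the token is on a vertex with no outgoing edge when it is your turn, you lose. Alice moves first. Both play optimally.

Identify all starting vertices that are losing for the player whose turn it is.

A, E

Use the standard recursion: the mover loses at a terminal position; elsewhere, the mover wins exactly when some move hands the opponent an L position.
Every edge goes from a vertex to one that appears earlier in the order A, E, F, C, D, B, so processing vertices in that order labels each vertex after all of its successors.
A: no outgoing edge → L
E: no outgoing edge → L
F: W (go to E, an L position)
C: W (go to E, an L position)
D: W (go to A, an L position)
B: W (go to E, an L position)
The losing starting vertices are exactly the entries labelled L in this table (2 of them).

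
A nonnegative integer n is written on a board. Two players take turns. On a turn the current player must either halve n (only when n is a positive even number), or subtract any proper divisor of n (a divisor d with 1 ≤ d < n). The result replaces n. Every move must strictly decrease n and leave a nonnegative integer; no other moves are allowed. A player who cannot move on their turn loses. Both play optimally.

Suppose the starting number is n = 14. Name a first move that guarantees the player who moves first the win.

Move to 7.

Positions with no move are L. A position that does have a move is losing for the player to move precisely when every available move leads to a winning position for the opponent. Fill in the labels:
n=0: no move → L
n=1: no move → L
n=2: can move to 1, which is L ⇒ W
n=3: the only move is to 2(W), a W ⇒ L
n=4: can move to 3, which is L ⇒ W
n=5: the only move is to 4(W), a W ⇒ L
n=6: can move to 3, which is L ⇒ W
n=7: the only move is to 6(W), a W ⇒ L
n=8: can move to 7, which is L ⇒ W
n=9: moves to 6(W), 8(W); every one is W ⇒ L
n=10: can move to 5, which is L ⇒ W
n=11: the only move is to 10(W), a W ⇒ L
n=12: can move to 9, which is L ⇒ W
n=13: the only move is to 12(W), a W ⇒ L
n=14: can move to 7, which is L ⇒ W
From 14, the L positions reachable in one move are: 7, 13. Any move reaching one of these is winning.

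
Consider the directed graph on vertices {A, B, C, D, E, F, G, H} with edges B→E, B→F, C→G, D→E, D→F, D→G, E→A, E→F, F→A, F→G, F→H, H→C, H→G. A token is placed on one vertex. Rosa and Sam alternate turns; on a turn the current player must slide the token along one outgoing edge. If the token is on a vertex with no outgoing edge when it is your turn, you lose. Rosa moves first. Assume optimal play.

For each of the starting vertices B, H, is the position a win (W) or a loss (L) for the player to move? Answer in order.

Label each position W (a win for the player to move) or L (a loss). A position with no legal move is L; any other position is W exactly when some move reaches an L, and L when every move reaches a W.
Every edge goes from a vertex to one that appears earlier in the order A, G, C, H, F, E, B, D, so processing vertices in that order labels each vertex after all of its successors.
A: no outgoing edge → L
G: no outgoing edge → L
C: →G(L), so W
H: →G(L), so W
F: →G(L), so W
E: →A(L), so W
B: →E(W), F(W) — all W, so L
D: →G(L), so W

B: L, H: W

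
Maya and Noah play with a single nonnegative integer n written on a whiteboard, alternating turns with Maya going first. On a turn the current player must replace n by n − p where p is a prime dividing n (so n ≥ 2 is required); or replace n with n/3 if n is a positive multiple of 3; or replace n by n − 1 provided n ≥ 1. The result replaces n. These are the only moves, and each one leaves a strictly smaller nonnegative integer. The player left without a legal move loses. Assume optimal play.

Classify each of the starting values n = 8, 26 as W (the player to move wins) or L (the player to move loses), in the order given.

Use the standard recursion: the mover loses at a terminal position; elsewhere, the mover wins exactly when some move hands the opponent an L position.
n=0: no move → L
n=1: W (go to 0, an L position)
n=2: W (go to 0, an L position)
n=3: W (go to 0, an L position)
n=4: L (options 2(W), 3(W) are all W)
n=5: W (go to 0, an L position)
n=6: W (go to 4, an L position)
n=7: W (go to 0, an L position)
n=8: L (options 6(W), 7(W) are all W)
n=9: W (go to 8, an L position)
n=10: W (go to 8, an L position)
n=11: W (go to 0, an L position)
n=12: W (go to 4, an L position)
n=13: W (go to 0, an L position)
n=14: L (options 7(W), 12(W), 13(W) are all W)
n=15: W (go to 14, an L position)
n=16: W (go to 14, an L position)
n=17: W (go to 0, an L position)
n=18: L (options 6(W), 15(W), 16(W), 17(W) are all W)
n=19: W (go to 0, an L position)
n=20: W (go to 18, an L position)
n=21: W (go to 14, an L position)
n=22: L (options 11(W), 20(W), 21(W) are all W)
n=23: W (go to 0, an L position)
n=24: W (go to 8, an L position)
n=25: L (options 20(W), 24(W) are all W)
n=26: W (go to 25, an L position)

8: L, 26: W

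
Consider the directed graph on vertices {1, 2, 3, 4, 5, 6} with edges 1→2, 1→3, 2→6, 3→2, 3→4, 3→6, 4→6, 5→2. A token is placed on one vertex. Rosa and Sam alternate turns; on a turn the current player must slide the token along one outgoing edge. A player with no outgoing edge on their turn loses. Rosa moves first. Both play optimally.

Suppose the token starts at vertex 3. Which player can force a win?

Rosa wins.

Classify positions by backward induction: terminal positions (no move available) are L. From any other position, the mover wins iff some move reaches an L.
Every edge goes from a vertex to one that appears earlier in the order 6, 4, 2, 3, 5, 1, so processing vertices in that order labels each vertex after all of its successors.
6: no outgoing edge → L
4: →6(L), so W
2: →6(L), so W
3: →6(L), so W
5: →2(W) only, which is W, so L
1: →3(W), 2(W) — all W, so L
The starting position 3 is W: Rosa should move to 6, handing over an L position.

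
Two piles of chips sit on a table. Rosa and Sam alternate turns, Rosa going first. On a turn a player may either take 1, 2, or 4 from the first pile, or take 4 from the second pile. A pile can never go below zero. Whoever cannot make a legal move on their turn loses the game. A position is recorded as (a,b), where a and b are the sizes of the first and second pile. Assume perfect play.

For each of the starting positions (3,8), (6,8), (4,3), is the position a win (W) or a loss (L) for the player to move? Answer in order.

Use the standard recursion: the mover loses at a terminal position; elsewhere, the mover wins exactly when some move hands the opponent an L position.
No move ever increases a pile, so every position that can arise here has a ≤ 6 and b ≤ 8; it is enough to label the cells with 0 ≤ a ≤ 6 and 0 ≤ b ≤ 8.
Every move lowers a or b (never raises either), so fill the grid row by row in increasing a, and left to right within a row: each cell's successors are then already labelled.
      b=0  b=1  b=2  b=3  b=4  b=5  b=6  b=7  b=8
a=0:    L    L    L    L    W    W    W    W    L
a=1:    W    W    W    W    L    L    L    L    W
a=2:    W    W    W    W    W    W    W    W    W
a=3:    L    L    L    L    W    W    W    W    L
a=4:    W    W    W    W    L    L    L    L    W
a=5:    W    W    W    W    W    W    W    W    W
a=6:    L    L    L    L    W    W    W    W    L
Cells with no legal move (terminal, hence L): (0,0), (0,1), (0,2), (0,3).
The remaining L cells, each justified by listing all of its moves:
(0,8): only reaches (0,4)(W), which is W → L
(1,4): only reaches (0,4)(W), (1,0)(W), all W → L
(1,5): only reaches (0,5)(W), (1,1)(W), all W → L
(1,6): only reaches (0,6)(W), (1,2)(W), all W → L
(1,7): only reaches (0,7)(W), (1,3)(W), all W → L
(3,0): only reaches (2,0)(W), (1,0)(W), all W → L
(3,1): only reaches (2,1)(W), (1,1)(W), all W → L
(3,2): only reaches (2,2)(W), (1,2)(W), all W → L
(3,3): only reaches (2,3)(W), (1,3)(W), all W → L
(3,8): only reaches (2,8)(W), (1,8)(W), (3,4)(W), all W → L
(4,4): only reaches (3,4)(W), (2,4)(W), (0,4)(W), (4,0)(W), all W → L
(4,5): only reaches (3,5)(W), (2,5)(W), (0,5)(W), (4,1)(W), all W → L
(4,6): only reaches (3,6)(W), (2,6)(W), (0,6)(W), (4,2)(W), all W → L
(4,7): only reaches (3,7)(W), (2,7)(W), (0,7)(W), (4,3)(W), all W → L
(6,0): only reaches (5,0)(W), (4,0)(W), (2,0)(W), all W → L
(6,1): only reaches (5,1)(W), (4,1)(W), (2,1)(W), all W → L
(6,2): only reaches (5,2)(W), (4,2)(W), (2,2)(W), all W → L
(6,3): only reaches (5,3)(W), (4,3)(W), (2,3)(W), all W → L
(6,8): only reaches (5,8)(W), (4,8)(W), (2,8)(W), (6,4)(W), all W → L
Every other cell has at least one move into one of the L cells above, so it is W.
(3,8): one of the L cells justified above, so L
(6,8): one of the L cells justified above, so L
(4,3): the move to (3,3) reaches an L cell, so W

(3,8): L, (6,8): L, (4,3): W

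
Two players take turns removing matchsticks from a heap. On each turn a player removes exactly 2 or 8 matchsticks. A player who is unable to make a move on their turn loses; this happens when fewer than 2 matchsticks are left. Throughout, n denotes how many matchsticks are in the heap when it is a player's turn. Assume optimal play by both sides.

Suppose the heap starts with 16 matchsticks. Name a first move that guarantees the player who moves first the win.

Use the standard recursion: the mover loses at a terminal position; elsewhere, the mover wins exactly when some move hands the opponent an L position.
n=0: no move → L
n=1: no move → L
n=2: →0(L), so W
n=3: →1(L), so W
n=4: →2(W) only, which is W, so L
n=5: →3(W) only, which is W, so L
n=6: →4(L), so W
n=7: →5(L), so W
n=8: →0(L), so W
n=9: →1(L), so W
n=10: →8(W), 2(W) — all W, so L
n=11: →9(W), 3(W) — all W, so L
n=12: →10(L), so W
n=13: →11(L), so W
n=14: →12(W), 6(W) — all W, so L
n=15: →13(W), 7(W) — all W, so L
n=16: →14(L), so W
From 16, the L positions reachable in one move are: 14.

Remove 2, leaving 14.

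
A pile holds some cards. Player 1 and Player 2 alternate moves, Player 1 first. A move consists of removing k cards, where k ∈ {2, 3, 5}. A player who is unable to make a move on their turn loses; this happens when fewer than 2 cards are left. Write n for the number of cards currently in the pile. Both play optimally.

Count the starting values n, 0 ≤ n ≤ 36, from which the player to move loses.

12

Classify positions by backward induction: terminal positions (no move available) are L. From any other position, the mover wins iff some move reaches an L.
n=0: no move → L
n=1: no move → L
n=2: can move to 0, which is L ⇒ W
n=3: can move to 1, which is L ⇒ W
n=4: can move to 1, which is L ⇒ W
n=5: can move to 0, which is L ⇒ W
n=6: can move to 1, which is L ⇒ W
n=7: moves to 5(W), 4(W), 2(W); every one is W ⇒ L
n=8: moves to 6(W), 5(W), 3(W); every one is W ⇒ L
n=9: can move to 7, which is L ⇒ W
n=10: can move to 8, which is L ⇒ W
n=11: can move to 8, which is L ⇒ W
n=12: can move to 7, which is L ⇒ W
n=13: can move to 8, which is L ⇒ W
n=14: moves to 12(W), 11(W), 9(W); every one is W ⇒ L
n=15: moves to 13(W), 12(W), 10(W); every one is W ⇒ L
n=16: can move to 14, which is L ⇒ W
n=17: can move to 15, which is L ⇒ W
n=18: can move to 15, which is L ⇒ W
n=19: can move to 14, which is L ⇒ W
n=20: can move to 15, which is L ⇒ W
n=21: moves to 19(W), 18(W), 16(W); every one is W ⇒ L
n=22: moves to 20(W), 19(W), 17(W); every one is W ⇒ L
n=23: can move to 21, which is L ⇒ W
n=24: can move to 22, which is L ⇒ W
n=25: can move to 22, which is L ⇒ W
n=26: can move to 21, which is L ⇒ W
n=27: can move to 22, which is L ⇒ W
n=28: moves to 26(W), 25(W), 23(W); every one is W ⇒ L
n=29: moves to 27(W), 26(W), 24(W); every one is W ⇒ L
n=30: can move to 28, which is L ⇒ W
n=31: can move to 29, which is L ⇒ W
n=32: can move to 29, which is L ⇒ W
n=33: can move to 28, which is L ⇒ W
n=34: can move to 29, which is L ⇒ W
n=35: moves to 33(W), 32(W), 30(W); every one is W ⇒ L
n=36: moves to 34(W), 33(W), 31(W); every one is W ⇒ L
L entries with 0 ≤ n ≤ 36: n = 0, 1, 7, 8, 14, 15, 21, 22, 28, 29, 35, 36; that makes 12.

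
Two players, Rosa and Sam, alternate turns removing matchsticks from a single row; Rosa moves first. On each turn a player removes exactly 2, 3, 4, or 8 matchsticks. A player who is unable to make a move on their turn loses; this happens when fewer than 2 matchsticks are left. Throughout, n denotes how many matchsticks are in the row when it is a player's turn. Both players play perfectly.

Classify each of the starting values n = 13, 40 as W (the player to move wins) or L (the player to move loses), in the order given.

13: L, 40: W

Label each position W (a win for the player to move) or L (a loss). A position with no legal move is L; any other position is W exactly when some move reaches an L, and L when every move reaches a W.
n=0: no move → L
n=1: no move → L
n=2: W (go to 0, an L position)
n=3: W (go to 1, an L position)
n=4: W (go to 1, an L position)
n=5: W (go to 1, an L position)
n=6: L (options 4(W), 3(W), 2(W) are all W)
n=7: L (options 5(W), 4(W), 3(W) are all W)
n=8: W (go to 6, an L position)
n=9: W (go to 7, an L position)
n=10: W (go to 7, an L position)
n=11: W (go to 7, an L position)
n=12: L (options 10(W), 9(W), 8(W), 4(W) are all W)
n=13: L (options 11(W), 10(W), 9(W), 5(W) are all W)
n=14: W (go to 12, an L position)
n=15: W (go to 13, an L position)
n=16: W (go to 13, an L position)
n=17: W (go to 13, an L position)
n=18: L (options 16(W), 15(W), 14(W), 10(W) are all W)
n=19: L (options 17(W), 16(W), 15(W), 11(W) are all W)
n=20: W (go to 18, an L position)
n=21: W (go to 19, an L position)
n=22: W (go to 19, an L position)
n=23: W (go to 19, an L position)
n=24: L (options 22(W), 21(W), 20(W), 16(W) are all W)
n=25: L (options 23(W), 22(W), 21(W), 17(W) are all W)
n=26: W (go to 24, an L position)
n=27: W (go to 25, an L position)
n=28: W (go to 25, an L position)
n=29: W (go to 25, an L position)
n=30: L (options 28(W), 27(W), 26(W), 22(W) are all W)
n=31: L (options 29(W), 28(W), 27(W), 23(W) are all W)
n=32: W (go to 30, an L position)
n=33: W (go to 31, an L position)
n=34: W (go to 31, an L position)
n=35: W (go to 31, an L position)
n=36: L (options 34(W), 33(W), 32(W), 28(W) are all W)
n=37: L (options 35(W), 34(W), 33(W), 29(W) are all W)
n=38: W (go to 36, an L position)
n=39: W (go to 37, an L position)
n=40: W (go to 37, an L position)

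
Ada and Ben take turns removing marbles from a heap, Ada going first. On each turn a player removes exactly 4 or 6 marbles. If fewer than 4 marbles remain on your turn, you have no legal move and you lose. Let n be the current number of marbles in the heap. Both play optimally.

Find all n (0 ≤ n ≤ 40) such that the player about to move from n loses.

0, 1, 2, 3, 10, 11, 12, 13, 20, 21, 22, 23, 30, 31, 32, 33, 40

Work bottom-up. With no move the player to move loses. Otherwise the position is W if at least one move leads to an L position for the opponent, and L if every move leads to a W.
n=0: no move → L
n=1: no move → L
n=2: no move → L
n=3: no move → L
n=4: →0(L), so W
n=5: →1(L), so W
n=6: →2(L), so W
n=7: →3(L), so W
n=8: →2(L), so W
n=9: →3(L), so W
n=10: →6(W), 4(W) — all W, so L
n=11: →7(W), 5(W) — all W, so L
n=12: →8(W), 6(W) — all W, so L
n=13: →9(W), 7(W) — all W, so L
n=14: →10(L), so W
n=15: →11(L), so W
n=16: →12(L), so W
n=17: →13(L), so W
n=18: →12(L), so W
n=19: →13(L), so W
n=20: →16(W), 14(W) — all W, so L
n=21: →17(W), 15(W) — all W, so L
n=22: →18(W), 16(W) — all W, so L
n=23: →19(W), 17(W) — all W, so L
n=24: →20(L), so W
n=25: →21(L), so W
n=26: →22(L), so W
n=27: →23(L), so W
n=28: →22(L), so W
n=29: →23(L), so W
n=30: →26(W), 24(W) — all W, so L
n=31: →27(W), 25(W) — all W, so L
n=32: →28(W), 26(W) — all W, so L
n=33: →29(W), 27(W) — all W, so L
n=34: →30(L), so W
n=35: →31(L), so W
n=36: →32(L), so W
n=37: →33(L), so W
n=38: →32(L), so W
n=39: →33(L), so W
n=40: →36(W), 34(W) — all W, so L
Reading off the rows marked L gives the requested list; there are 17 such values of n.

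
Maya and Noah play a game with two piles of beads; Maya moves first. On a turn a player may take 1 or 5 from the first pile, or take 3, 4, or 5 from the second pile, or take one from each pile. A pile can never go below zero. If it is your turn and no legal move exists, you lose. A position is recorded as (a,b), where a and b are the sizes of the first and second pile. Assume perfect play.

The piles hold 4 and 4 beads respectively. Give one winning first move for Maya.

Move to (3,4).

Compute win/loss labels from the base case upward. A position with no move is L. Any other position is W if it can reach an L in one move, else L.
No move ever increases a pile, so every position that can arise here has a ≤ 4 and b ≤ 4; it is enough to label the cells with 0 ≤ a ≤ 4 and 0 ≤ b ≤ 4.
Every move lowers a or b (never raises either), so fill the grid row by row in increasing a, and left to right within a row: each cell's successors are then already labelled.
      b=0  b=1  b=2  b=3  b=4
a=0:    L    L    L    W    W
a=1:    W    W    W    W    L
a=2:    L    L    L    W    W
a=3:    W    W    W    W    L
a=4:    L    L    L    W    W
Cells with no legal move (terminal, hence L): (0,0), (0,1), (0,2).
The remaining L cells, each justified by listing all of its moves:
(1,4): only reaches (0,4)(W), (1,1)(W), (1,0)(W), (0,3)(W), all W → L
(2,0): only reaches (1,0)(W), which is W → L
(2,1): only reaches (1,1)(W), (1,0)(W), all W → L
(2,2): only reaches (1,2)(W), (1,1)(W), all W → L
(3,4): only reaches (2,4)(W), (3,1)(W), (3,0)(W), (2,3)(W), all W → L
(4,0): only reaches (3,0)(W), which is W → L
(4,1): only reaches (3,1)(W), (3,0)(W), all W → L
(4,2): only reaches (3,2)(W), (3,1)(W), all W → L
Every other cell has at least one move into one of the L cells above, so it is W.
From (4,4), the L positions reachable in one move are: (3,4), (4,1), (4,0). Any move reaching one of these is winning.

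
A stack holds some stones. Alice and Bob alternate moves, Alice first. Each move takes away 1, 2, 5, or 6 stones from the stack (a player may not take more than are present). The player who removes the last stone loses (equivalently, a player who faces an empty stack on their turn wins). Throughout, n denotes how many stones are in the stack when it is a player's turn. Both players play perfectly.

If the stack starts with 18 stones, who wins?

Bob wins.

Positions with no move are W. A position that does have a move is losing for the player to move precisely when every available move leads to a winning position for the opponent. Fill in the labels:
n=0: no move; the opponent has just taken the last stone and therefore loses → W
n=1: only reaches 0(W), which is W → L
n=2: reaches L-position 1 → W
n=3: reaches L-position 1 → W
n=4: only reaches 3(W), 2(W), all W → L
n=5: reaches L-position 4 → W
n=6: reaches L-position 4 → W
n=7: reaches L-position 1 → W
n=8: only reaches 7(W), 6(W), 3(W), 2(W), all W → L
n=9: reaches L-position 8 → W
n=10: reaches L-position 8 → W
n=11: only reaches 10(W), 9(W), 6(W), 5(W), all W → L
n=12: reaches L-position 11 → W
n=13: reaches L-position 11 → W
n=14: reaches L-position 8 → W
n=15: only reaches 14(W), 13(W), 10(W), 9(W), all W → L
n=16: reaches L-position 15 → W
n=17: reaches L-position 15 → W
n=18: only reaches 17(W), 16(W), 13(W), 12(W), all W → L
The starting position 18 is L: whatever Alice does, the opponent receives a W position.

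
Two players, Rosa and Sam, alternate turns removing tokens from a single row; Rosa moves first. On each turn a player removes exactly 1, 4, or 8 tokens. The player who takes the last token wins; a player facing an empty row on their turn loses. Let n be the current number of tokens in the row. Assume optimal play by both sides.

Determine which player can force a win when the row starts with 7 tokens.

Compute win/loss labels from the base case upward. A position with no move is L. Any other position is W if it can reach an L in one move, else L.
n=0: no move → L
n=1: W (go to 0, an L position)
n=2: L (sole option 1(W) is W)
n=3: W (go to 2, an L position)
n=4: W (go to 0, an L position)
n=5: L (options 4(W), 1(W) are all W)
n=6: W (go to 5, an L position)
n=7: L (options 6(W), 3(W) are all W)
The starting position 7 is L: whatever Rosa does, the opponent receives a W position.

Sam wins.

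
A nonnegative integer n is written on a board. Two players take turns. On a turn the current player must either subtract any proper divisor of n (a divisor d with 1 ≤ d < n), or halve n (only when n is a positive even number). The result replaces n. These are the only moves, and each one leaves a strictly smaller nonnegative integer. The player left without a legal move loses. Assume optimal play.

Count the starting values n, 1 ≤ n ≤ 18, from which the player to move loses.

Use the standard recursion: the mover loses at a terminal position; elsewhere, the mover wins exactly when some move hands the opponent an L position.
n=0: no move → L
n=1: no move → L
n=2: reaches L-position 1 → W
n=3: only reaches 2(W), which is W → L
n=4: reaches L-position 3 → W
n=5: only reaches 4(W), which is W → L
n=6: reaches L-position 3 → W
n=7: only reaches 6(W), which is W → L
n=8: reaches L-position 7 → W
n=9: only reaches 6(W), 8(W), all W → L
n=10: reaches L-position 5 → W
n=11: only reaches 10(W), which is W → L
n=12: reaches L-position 9 → W
n=13: only reaches 12(W), which is W → L
n=14: reaches L-position 7 → W
n=15: only reaches 10(W), 12(W), 14(W), all W → L
n=16: reaches L-position 15 → W
n=17: only reaches 16(W), which is W → L
n=18: reaches L-position 9 → W
L entries with 1 ≤ n ≤ 18 (n=0 is outside the asked range and is not counted): n = 1, 3, 5, 7, 9, 11, 13, 15, 17; that makes 9.

9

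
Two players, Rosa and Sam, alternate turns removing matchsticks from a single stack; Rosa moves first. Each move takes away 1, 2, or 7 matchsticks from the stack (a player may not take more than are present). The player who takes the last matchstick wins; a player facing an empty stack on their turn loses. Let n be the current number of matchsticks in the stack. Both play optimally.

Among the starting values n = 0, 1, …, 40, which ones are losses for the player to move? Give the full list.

0, 3, 6, 9, 12, 15, 18, 21, 24, 27, 30, 33, 36, 39

Use the standard recursion: the mover loses at a terminal position; elsewhere, the mover wins exactly when some move hands the opponent an L position.
n=0: no move → L
n=1: can move to 0, which is L ⇒ W
n=2: can move to 0, which is L ⇒ W
n=3: moves to 2(W), 1(W); every one is W ⇒ L
n=4: can move to 3, which is L ⇒ W
n=5: can move to 3, which is L ⇒ W
n=6: moves to 5(W), 4(W); every one is W ⇒ L
n=7: can move to 6, which is L ⇒ W
n=8: can move to 6, which is L ⇒ W
n=9: moves to 8(W), 7(W), 2(W); every one is W ⇒ L
n=10: can move to 9, which is L ⇒ W
n=11: can move to 9, which is L ⇒ W
n=12: moves to 11(W), 10(W), 5(W); every one is W ⇒ L
n=13: can move to 12, which is L ⇒ W
n=14: can move to 12, which is L ⇒ W
n=15: moves to 14(W), 13(W), 8(W); every one is W ⇒ L
n=16: can move to 15, which is L ⇒ W
n=17: can move to 15, which is L ⇒ W
n=18: moves to 17(W), 16(W), 11(W); every one is W ⇒ L
n=19: can move to 18, which is L ⇒ W
n=20: can move to 18, which is L ⇒ W
n=21: moves to 20(W), 19(W), 14(W); every one is W ⇒ L
n=22: can move to 21, which is L ⇒ W
n=23: can move to 21, which is L ⇒ W
n=24: moves to 23(W), 22(W), 17(W); every one is W ⇒ L
n=25: can move to 24, which is L ⇒ W
n=26: can move to 24, which is L ⇒ W
n=27: moves to 26(W), 25(W), 20(W); every one is W ⇒ L
n=28: can move to 27, which is L ⇒ W
n=29: can move to 27, which is L ⇒ W
n=30: moves to 29(W), 28(W), 23(W); every one is W ⇒ L
n=31: can move to 30, which is L ⇒ W
n=32: can move to 30, which is L ⇒ W
n=33: moves to 32(W), 31(W), 26(W); every one is W ⇒ L
n=34: can move to 33, which is L ⇒ W
n=35: can move to 33, which is L ⇒ W
n=36: moves to 35(W), 34(W), 29(W); every one is W ⇒ L
n=37: can move to 36, which is L ⇒ W
n=38: can move to 36, which is L ⇒ W
n=39: moves to 38(W), 37(W), 32(W); every one is W ⇒ L
n=40: can move to 39, which is L ⇒ W
Reading off the rows marked L gives the requested list; there are 14 such values of n.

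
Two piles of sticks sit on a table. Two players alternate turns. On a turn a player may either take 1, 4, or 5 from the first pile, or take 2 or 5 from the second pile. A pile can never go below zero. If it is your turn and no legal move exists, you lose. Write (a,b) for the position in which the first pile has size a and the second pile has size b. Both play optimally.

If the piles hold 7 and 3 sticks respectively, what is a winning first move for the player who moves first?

Build the W/L table. Terminal = L. A non-terminal position is W if it has a move to some L; otherwise it is L.
No move ever increases a pile, so every position that can arise here has a ≤ 7 and b ≤ 3; it is enough to label the cells with 0 ≤ a ≤ 7 and 0 ≤ b ≤ 3.
Every move lowers a or b (never raises either), so fill the grid row by row in increasing a, and left to right within a row: each cell's successors are then already labelled.
      b=0  b=1  b=2  b=3
a=0:    L    L    W    W
a=1:    W    W    L    L
a=2:    L    L    W    W
a=3:    W    W    L    L
a=4:    W    W    W    W
a=5:    W    W    W    W
a=6:    W    W    W    W
a=7:    W    W    W    W
Cells with no legal move (terminal, hence L): (0,0), (0,1).
The remaining L cells, each justified by listing all of its moves:
(1,2): only reaches (0,2)(W), (1,0)(W), all W → L
(1,3): only reaches (0,3)(W), (1,1)(W), all W → L
(2,0): only reaches (1,0)(W), which is W → L
(2,1): only reaches (1,1)(W), which is W → L
(3,2): only reaches (2,2)(W), (3,0)(W), all W → L
(3,3): only reaches (2,3)(W), (3,1)(W), all W → L
Every other cell has at least one move into one of the L cells above, so it is W.
From (7,3), the L positions reachable in one move are: (3,3).

Move to (3,3).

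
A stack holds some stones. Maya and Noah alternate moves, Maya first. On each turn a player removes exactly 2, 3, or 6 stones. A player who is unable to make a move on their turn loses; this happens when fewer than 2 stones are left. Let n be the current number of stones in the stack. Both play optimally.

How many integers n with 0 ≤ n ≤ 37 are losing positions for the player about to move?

14

Compute win/loss labels from the base case upward. A position with no move is L. Any other position is W if it can reach an L in one move, else L.
n=0: no move → L
n=1: no move → L
n=2: W (go to 0, an L position)
n=3: W (go to 1, an L position)
n=4: W (go to 1, an L position)
n=5: L (options 3(W), 2(W) are all W)
n=6: W (go to 0, an L position)
n=7: W (go to 5, an L position)
n=8: W (go to 5, an L position)
n=9: L (options 7(W), 6(W), 3(W) are all W)
n=10: L (options 8(W), 7(W), 4(W) are all W)
n=11: W (go to 9, an L position)
n=12: W (go to 10, an L position)
n=13: W (go to 10, an L position)
n=14: L (options 12(W), 11(W), 8(W) are all W)
n=15: W (go to 9, an L position)
n=16: W (go to 14, an L position)
n=17: W (go to 14, an L position)
n=18: L (options 16(W), 15(W), 12(W) are all W)
n=19: L (options 17(W), 16(W), 13(W) are all W)
n=20: W (go to 18, an L position)
n=21: W (go to 19, an L position)
n=22: W (go to 19, an L position)
n=23: L (options 21(W), 20(W), 17(W) are all W)
n=24: W (go to 18, an L position)
n=25: W (go to 23, an L position)
n=26: W (go to 23, an L position)
n=27: L (options 25(W), 24(W), 21(W) are all W)
n=28: L (options 26(W), 25(W), 22(W) are all W)
n=29: W (go to 27, an L position)
n=30: W (go to 28, an L position)
n=31: W (go to 28, an L position)
n=32: L (options 30(W), 29(W), 26(W) are all W)
n=33: W (go to 27, an L position)
n=34: W (go to 32, an L position)
n=35: W (go to 32, an L position)
n=36: L (options 34(W), 33(W), 30(W) are all W)
n=37: L (options 35(W), 34(W), 31(W) are all W)
L entries with 0 ≤ n ≤ 37: n = 0, 1, 5, 9, 10, 14, 18, 19, 23, 27, 28, 32, 36, 37; that makes 14.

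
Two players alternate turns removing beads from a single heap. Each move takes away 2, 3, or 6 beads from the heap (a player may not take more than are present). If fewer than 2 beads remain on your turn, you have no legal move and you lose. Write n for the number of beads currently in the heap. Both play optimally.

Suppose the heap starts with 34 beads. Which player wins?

Use the standard recursion: the mover loses at a terminal position; elsewhere, the mover wins exactly when some move hands the opponent an L position.
n=0: no move → L
n=1: no move → L
n=2: W (go to 0, an L position)
n=3: W (go to 1, an L position)
n=4: W (go to 1, an L position)
n=5: L (options 3(W), 2(W) are all W)
n=6: W (go to 0, an L position)
n=7: W (go to 5, an L position)
n=8: W (go to 5, an L position)
n=9: L (options 7(W), 6(W), 3(W) are all W)
n=10: L (options 8(W), 7(W), 4(W) are all W)
n=11: W (go to 9, an L position)
n=12: W (go to 10, an L position)
n=13: W (go to 10, an L position)
n=14: L (options 12(W), 11(W), 8(W) are all W)
n=15: W (go to 9, an L position)
n=16: W (go to 14, an L position)
n=17: W (go to 14, an L position)
n=18: L (options 16(W), 15(W), 12(W) are all W)
n=19: L (options 17(W), 16(W), 13(W) are all W)
n=20: W (go to 18, an L position)
n=21: W (go to 19, an L position)
n=22: W (go to 19, an L position)
n=23: L (options 21(W), 20(W), 17(W) are all W)
n=24: W (go to 18, an L position)
n=25: W (go to 23, an L position)
n=26: W (go to 23, an L position)
n=27: L (options 25(W), 24(W), 21(W) are all W)
n=28: L (options 26(W), 25(W), 22(W) are all W)
n=29: W (go to 27, an L position)
n=30: W (go to 28, an L position)
n=31: W (go to 28, an L position)
n=32: L (options 30(W), 29(W), 26(W) are all W)
n=33: W (go to 27, an L position)
n=34: W (go to 32, an L position)
From 34 the player to move can remove 2, leaving 32, reaching an L position.

The first player wins.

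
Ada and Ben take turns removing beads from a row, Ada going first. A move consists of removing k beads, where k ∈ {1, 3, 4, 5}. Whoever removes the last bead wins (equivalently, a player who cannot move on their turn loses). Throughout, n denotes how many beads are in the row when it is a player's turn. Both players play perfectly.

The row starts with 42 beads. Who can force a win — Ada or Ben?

Ben wins.

Positions with no move are L. A position that does have a move is losing for the player to move precisely when every available move leads to a winning position for the opponent. Fill in the labels:
n=0: no move → L
n=1: W (go to 0, an L position)
n=2: L (sole option 1(W) is W)
n=3: W (go to 2, an L position)
n=4: W (go to 0, an L position)
n=5: W (go to 2, an L position)
n=6: W (go to 2, an L position)
n=7: W (go to 2, an L position)
n=8: L (options 7(W), 5(W), 4(W), 3(W) are all W)
n=9: W (go to 8, an L position)
n=10: L (options 9(W), 7(W), 6(W), 5(W) are all W)
n=11: W (go to 10, an L position)
n=12: W (go to 8, an L position)
n=13: W (go to 10, an L position)
n=14: W (go to 10, an L position)
n=15: W (go to 10, an L position)
n=16: L (options 15(W), 13(W), 12(W), 11(W) are all W)
n=17: W (go to 16, an L position)
n=18: L (options 17(W), 15(W), 14(W), 13(W) are all W)
n=19: W (go to 18, an L position)
n=20: W (go to 16, an L position)
n=21: W (go to 18, an L position)
n=22: W (go to 18, an L position)
n=23: W (go to 18, an L position)
n=24: L (options 23(W), 21(W), 20(W), 19(W) are all W)
n=25: W (go to 24, an L position)
n=26: L (options 25(W), 23(W), 22(W), 21(W) are all W)
n=27: W (go to 26, an L position)
n=28: W (go to 24, an L position)
n=29: W (go to 26, an L position)
n=30: W (go to 26, an L position)
n=31: W (go to 26, an L position)
n=32: L (options 31(W), 29(W), 28(W), 27(W) are all W)
n=33: W (go to 32, an L position)
n=34: L (options 33(W), 31(W), 30(W), 29(W) are all W)
n=35: W (go to 34, an L position)
n=36: W (go to 32, an L position)
n=37: W (go to 34, an L position)
n=38: W (go to 34, an L position)
n=39: W (go to 34, an L position)
n=40: L (options 39(W), 37(W), 36(W), 35(W) are all W)
n=41: W (go to 40, an L position)
n=42: L (options 41(W), 39(W), 38(W), 37(W) are all W)
The starting position 42 is L: whatever Ada does, the opponent receives a W position.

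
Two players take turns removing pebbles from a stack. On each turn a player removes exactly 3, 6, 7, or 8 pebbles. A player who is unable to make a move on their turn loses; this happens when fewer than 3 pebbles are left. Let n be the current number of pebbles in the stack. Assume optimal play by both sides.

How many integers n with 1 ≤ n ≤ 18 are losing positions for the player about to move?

5

Work bottom-up. With no move the player to move loses. Otherwise the position is W if at least one move leads to an L position for the opponent, and L if every move leads to a W.
n=0: no move → L
n=1: no move → L
n=2: no move → L
n=3: →0(L), so W
n=4: →1(L), so W
n=5: →2(L), so W
n=6: →0(L), so W
n=7: →1(L), so W
n=8: →2(L), so W
n=9: →2(L), so W
n=10: →2(L), so W
n=11: →8(W), 5(W), 4(W), 3(W) — all W, so L
n=12: →9(W), 6(W), 5(W), 4(W) — all W, so L
n=13: →10(W), 7(W), 6(W), 5(W) — all W, so L
n=14: →11(L), so W
n=15: →12(L), so W
n=16: →13(L), so W
n=17: →11(L), so W
n=18: →12(L), so W
L entries with 1 ≤ n ≤ 18 (n=0 is outside the asked range and is not counted): n = 1, 2, 11, 12, 13; that makes 5.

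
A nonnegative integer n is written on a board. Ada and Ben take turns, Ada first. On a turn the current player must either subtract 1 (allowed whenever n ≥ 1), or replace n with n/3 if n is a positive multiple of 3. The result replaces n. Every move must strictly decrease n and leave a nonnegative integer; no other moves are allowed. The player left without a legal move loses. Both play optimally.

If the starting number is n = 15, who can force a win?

Compute win/loss labels from the base case upward. A position with no move is L. Any other position is W if it can reach an L in one move, else L.
n=0: no move → L
n=1: →0(L), so W
n=2: →1(W) only, which is W, so L
n=3: →2(L), so W
n=4: →3(W) only, which is W, so L
n=5: →4(L), so W
n=6: →2(L), so W
n=7: →6(W) only, which is W, so L
n=8: →7(L), so W
n=9: →3(W), 8(W) — all W, so L
n=10: →9(L), so W
n=11: →10(W) only, which is W, so L
n=12: →4(L), so W
n=13: →12(W) only, which is W, so L
n=14: →13(L), so W
n=15: →5(W), 14(W) — all W, so L
Every move from 15 reaches a W position, so the mover loses.

Ben wins.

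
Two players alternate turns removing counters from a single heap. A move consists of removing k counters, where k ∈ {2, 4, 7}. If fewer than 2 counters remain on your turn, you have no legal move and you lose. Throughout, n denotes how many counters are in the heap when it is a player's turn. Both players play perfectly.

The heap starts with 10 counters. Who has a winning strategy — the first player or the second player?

Build the W/L table. Terminal = L. A non-terminal position is W if it has a move to some L; otherwise it is L.
n=0: no move → L
n=1: no move → L
n=2: W (go to 0, an L position)
n=3: W (go to 1, an L position)
n=4: W (go to 0, an L position)
n=5: W (go to 1, an L position)
n=6: L (options 4(W), 2(W) are all W)
n=7: W (go to 0, an L position)
n=8: W (go to 6, an L position)
n=9: L (options 7(W), 5(W), 2(W) are all W)
n=10: W (go to 6, an L position)
The starting position 10 is W: the player to move should remove 4, leaving 6, handing over an L position.

The first player wins.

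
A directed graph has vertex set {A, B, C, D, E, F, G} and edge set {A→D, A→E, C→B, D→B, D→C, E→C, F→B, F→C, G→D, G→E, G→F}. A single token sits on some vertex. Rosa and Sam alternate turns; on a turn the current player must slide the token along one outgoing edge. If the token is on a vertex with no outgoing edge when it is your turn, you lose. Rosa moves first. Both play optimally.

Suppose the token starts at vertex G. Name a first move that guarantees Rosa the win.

Move to E.

Positions with no move are L. A position that does have a move is losing for the player to move precisely when every available move leads to a winning position for the opponent. Fill in the labels:
Every edge goes from a vertex to one that appears earlier in the order B, C, F, D, E, A, G, so processing vertices in that order labels each vertex after all of its successors.
B: no outgoing edge → L
C: →B(L), so W
F: →B(L), so W
D: →B(L), so W
E: →C(W) only, which is W, so L
A: →E(L), so W
G: →E(L), so W
From G, the L positions reachable in one move are: E.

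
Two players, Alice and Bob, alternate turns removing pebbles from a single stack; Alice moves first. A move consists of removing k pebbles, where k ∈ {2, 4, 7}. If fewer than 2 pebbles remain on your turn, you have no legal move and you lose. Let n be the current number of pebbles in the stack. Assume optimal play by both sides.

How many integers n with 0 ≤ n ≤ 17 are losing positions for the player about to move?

6

Use the standard recursion: the mover loses at a terminal position; elsewhere, the mover wins exactly when some move hands the opponent an L position.
n=0: no move → L
n=1: no move → L
n=2: can move to 0, which is L ⇒ W
n=3: can move to 1, which is L ⇒ W
n=4: can move to 0, which is L ⇒ W
n=5: can move to 1, which is L ⇒ W
n=6: moves to 4(W), 2(W); every one is W ⇒ L
n=7: can move to 0, which is L ⇒ W
n=8: can move to 6, which is L ⇒ W
n=9: moves to 7(W), 5(W), 2(W); every one is W ⇒ L
n=10: can move to 6, which is L ⇒ W
n=11: can move to 9, which is L ⇒ W
n=12: moves to 10(W), 8(W), 5(W); every one is W ⇒ L
n=13: can move to 9, which is L ⇒ W
n=14: can move to 12, which is L ⇒ W
n=15: moves to 13(W), 11(W), 8(W); every one is W ⇒ L
n=16: can move to 12, which is L ⇒ W
n=17: can move to 15, which is L ⇒ W
L entries with 0 ≤ n ≤ 17: n = 0, 1, 6, 9, 12, 15; that makes 6.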